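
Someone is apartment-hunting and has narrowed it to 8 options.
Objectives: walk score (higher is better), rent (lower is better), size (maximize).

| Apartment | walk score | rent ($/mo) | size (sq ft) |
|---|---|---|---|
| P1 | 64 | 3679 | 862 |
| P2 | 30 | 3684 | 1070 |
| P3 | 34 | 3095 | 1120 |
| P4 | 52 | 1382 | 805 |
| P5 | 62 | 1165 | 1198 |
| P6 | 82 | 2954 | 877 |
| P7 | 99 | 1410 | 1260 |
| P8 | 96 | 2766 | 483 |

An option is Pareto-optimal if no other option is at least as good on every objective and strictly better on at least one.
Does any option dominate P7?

No

P1: worse on walk score (64 vs 99).
P2: worse on walk score (30 vs 99).
P3: worse on walk score (34 vs 99).
P4: worse on walk score (52 vs 99).
P5: worse on walk score (62 vs 99).
P6: worse on walk score (82 vs 99).
P8: worse on walk score (96 vs 99).
No option is at least as good as P7 on every objective and strictly better on one.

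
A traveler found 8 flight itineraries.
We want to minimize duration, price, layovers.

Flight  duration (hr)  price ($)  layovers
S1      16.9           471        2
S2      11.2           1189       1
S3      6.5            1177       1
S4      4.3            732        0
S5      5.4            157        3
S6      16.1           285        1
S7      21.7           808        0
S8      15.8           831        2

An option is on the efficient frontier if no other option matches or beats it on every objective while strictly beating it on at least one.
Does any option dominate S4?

No

S1: worse on duration (16.9 vs 4.3).
S2: worse on duration (11.2 vs 4.3).
S3: worse on duration (6.5 vs 4.3).
S5: worse on duration (5.4 vs 4.3).
S6: worse on duration (16.1 vs 4.3).
S7: worse on duration (21.7 vs 4.3).
S8: worse on duration (15.8 vs 4.3).
No option is at least as good as S4 on every objective and strictly better on one.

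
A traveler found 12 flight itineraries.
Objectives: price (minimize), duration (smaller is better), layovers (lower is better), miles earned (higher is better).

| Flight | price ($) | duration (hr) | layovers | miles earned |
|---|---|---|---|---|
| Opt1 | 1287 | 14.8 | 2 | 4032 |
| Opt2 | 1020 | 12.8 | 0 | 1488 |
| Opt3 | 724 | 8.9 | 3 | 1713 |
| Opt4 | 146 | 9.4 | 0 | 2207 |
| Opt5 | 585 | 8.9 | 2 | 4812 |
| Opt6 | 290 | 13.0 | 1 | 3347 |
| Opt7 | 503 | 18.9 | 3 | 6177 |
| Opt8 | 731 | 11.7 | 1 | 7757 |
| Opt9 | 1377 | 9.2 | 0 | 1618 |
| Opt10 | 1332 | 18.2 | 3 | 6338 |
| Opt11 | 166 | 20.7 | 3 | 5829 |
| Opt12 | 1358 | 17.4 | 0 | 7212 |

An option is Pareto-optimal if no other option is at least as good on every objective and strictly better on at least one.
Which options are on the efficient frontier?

Opt4, Opt5, Opt6, Opt7, Opt8, Opt9, Opt11, Opt12

Opt1: dominated by Opt5 (price 585≤1287, duration 8.9≤14.8, layovers 2≤2, miles earned 4812≥4032).
Opt2: dominated by Opt4 (price 146≤1020, duration 9.4≤12.8, layovers 0≤0, miles earned 2207≥1488).
Opt3: dominated by Opt5 (price 585≤724, duration 8.9≤8.9, layovers 2≤3, miles earned 4812≥1713).
Opt4: not dominated (best price).
Opt5: not dominated.
Opt6: not dominated.
Opt7: not dominated.
Opt8: not dominated (best miles earned).
Opt9: not dominated.
Opt10: dominated by Opt8 (price 731≤1332, duration 11.7≤18.2, layovers 1≤3, miles earned 7757≥6338).
Opt11: not dominated.
Opt12: not dominated.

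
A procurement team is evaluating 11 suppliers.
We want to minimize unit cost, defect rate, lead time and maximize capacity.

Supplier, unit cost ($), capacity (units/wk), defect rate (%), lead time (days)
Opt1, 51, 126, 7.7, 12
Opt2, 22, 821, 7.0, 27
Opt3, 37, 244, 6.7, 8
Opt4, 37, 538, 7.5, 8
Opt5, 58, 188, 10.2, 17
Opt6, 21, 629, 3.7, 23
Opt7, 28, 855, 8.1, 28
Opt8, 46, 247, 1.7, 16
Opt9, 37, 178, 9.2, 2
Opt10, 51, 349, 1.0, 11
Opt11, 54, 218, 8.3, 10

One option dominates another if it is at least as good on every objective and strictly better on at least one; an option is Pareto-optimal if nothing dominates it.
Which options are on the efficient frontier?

Opt1: dominated by Opt3 (unit cost 37≤51, capacity 244≥126, defect rate 6.7≤7.7, lead time 8≤12).
Opt2: not dominated.
Opt3: not dominated.
Opt4: not dominated.
Opt5: dominated by Opt3 (unit cost 37≤58, capacity 244≥188, defect rate 6.7≤10.2, lead time 8≤17).
Opt6: not dominated (best unit cost).
Opt7: not dominated (best capacity).
Opt8: not dominated.
Opt9: not dominated (best lead time).
Opt10: not dominated (best defect rate).
Opt11: dominated by Opt3 (unit cost 37≤54, capacity 244≥218, defect rate 6.7≤8.3, lead time 8≤10).

Opt2, Opt3, Opt4, Opt6, Opt7, Opt8, Opt9, Opt10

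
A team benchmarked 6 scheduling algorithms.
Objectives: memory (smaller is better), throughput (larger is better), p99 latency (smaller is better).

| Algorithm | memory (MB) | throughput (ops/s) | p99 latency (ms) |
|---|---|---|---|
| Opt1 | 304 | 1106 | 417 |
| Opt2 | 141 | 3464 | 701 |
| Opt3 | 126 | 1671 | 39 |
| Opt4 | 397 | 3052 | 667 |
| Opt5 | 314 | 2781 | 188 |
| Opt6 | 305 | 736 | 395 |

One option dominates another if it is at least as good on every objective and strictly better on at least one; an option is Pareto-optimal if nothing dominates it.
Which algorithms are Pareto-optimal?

Opt1: dominated by Opt3 (memory 126≤304, throughput 1671≥1106, p99 latency 39≤417).
Opt2: not dominated (best throughput).
Opt3: not dominated (best memory).
Opt4: not dominated.
Opt5: not dominated.
Opt6: dominated by Opt3 (memory 126≤305, throughput 1671≥736, p99 latency 39≤395).

Opt2, Opt3, Opt4, Opt5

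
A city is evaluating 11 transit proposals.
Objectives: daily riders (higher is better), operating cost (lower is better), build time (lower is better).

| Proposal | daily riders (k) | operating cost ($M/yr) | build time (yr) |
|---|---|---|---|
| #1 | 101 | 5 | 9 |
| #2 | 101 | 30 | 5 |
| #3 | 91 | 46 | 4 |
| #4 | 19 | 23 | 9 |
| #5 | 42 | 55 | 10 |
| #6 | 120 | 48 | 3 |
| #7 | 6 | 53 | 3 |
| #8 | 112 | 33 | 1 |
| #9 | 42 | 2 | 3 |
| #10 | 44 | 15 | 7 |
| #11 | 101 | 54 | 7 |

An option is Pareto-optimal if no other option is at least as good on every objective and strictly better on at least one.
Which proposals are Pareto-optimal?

#1, #2, #6, #8, #9, #10

#1: not dominated.
#2: not dominated.
#3: dominated by #8 (daily riders 112≥91, operating cost 33≤46, build time 1≤4).
#4: dominated by #1 (daily riders 101≥19, operating cost 5≤23, build time 9≤9).
#5: dominated by #1 (daily riders 101≥42, operating cost 5≤55, build time 9≤10).
#6: not dominated (best daily riders).
#7: dominated by #6 (daily riders 120≥6, operating cost 48≤53, build time 3≤3).
#8: not dominated (best build time).
#9: not dominated (best operating cost).
#10: not dominated.
#11: dominated by #2 (daily riders 101≥101, operating cost 30≤54, build time 5≤7).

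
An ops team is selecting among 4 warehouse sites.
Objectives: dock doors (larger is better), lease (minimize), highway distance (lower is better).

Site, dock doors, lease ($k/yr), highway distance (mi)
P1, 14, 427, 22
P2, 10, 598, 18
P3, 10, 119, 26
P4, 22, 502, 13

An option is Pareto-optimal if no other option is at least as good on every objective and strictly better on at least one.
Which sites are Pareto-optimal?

P1, P3, P4

P1: not dominated.
P2: dominated by P4 (dock doors 22≥10, lease 502≤598, highway distance 13≤18).
P3: not dominated (best lease).
P4: not dominated (best dock doors).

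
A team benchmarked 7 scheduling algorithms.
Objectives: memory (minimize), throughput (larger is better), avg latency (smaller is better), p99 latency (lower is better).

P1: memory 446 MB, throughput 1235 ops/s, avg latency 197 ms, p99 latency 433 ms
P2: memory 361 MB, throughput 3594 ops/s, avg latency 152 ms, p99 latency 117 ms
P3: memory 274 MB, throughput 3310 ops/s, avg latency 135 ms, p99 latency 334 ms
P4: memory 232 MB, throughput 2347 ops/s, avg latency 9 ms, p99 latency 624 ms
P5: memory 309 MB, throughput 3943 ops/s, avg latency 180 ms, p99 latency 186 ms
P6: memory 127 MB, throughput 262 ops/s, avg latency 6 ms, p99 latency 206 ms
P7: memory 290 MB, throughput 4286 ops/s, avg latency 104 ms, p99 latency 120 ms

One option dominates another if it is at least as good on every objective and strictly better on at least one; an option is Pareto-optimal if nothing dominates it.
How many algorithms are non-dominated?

P1: dominated by P2 (memory 361≤446, throughput 3594≥1235, avg latency 152≤197, p99 latency 117≤433).
P2: not dominated (best p99 latency).
P3: not dominated.
P4: not dominated.
P5: dominated by P7 (memory 290≤309, throughput 4286≥3943, avg latency 104≤180, p99 latency 120≤186).
P6: not dominated (best memory).
P7: not dominated (best throughput).
Pareto-optimal: P2, P3, P4, P6, P7 → 5.

5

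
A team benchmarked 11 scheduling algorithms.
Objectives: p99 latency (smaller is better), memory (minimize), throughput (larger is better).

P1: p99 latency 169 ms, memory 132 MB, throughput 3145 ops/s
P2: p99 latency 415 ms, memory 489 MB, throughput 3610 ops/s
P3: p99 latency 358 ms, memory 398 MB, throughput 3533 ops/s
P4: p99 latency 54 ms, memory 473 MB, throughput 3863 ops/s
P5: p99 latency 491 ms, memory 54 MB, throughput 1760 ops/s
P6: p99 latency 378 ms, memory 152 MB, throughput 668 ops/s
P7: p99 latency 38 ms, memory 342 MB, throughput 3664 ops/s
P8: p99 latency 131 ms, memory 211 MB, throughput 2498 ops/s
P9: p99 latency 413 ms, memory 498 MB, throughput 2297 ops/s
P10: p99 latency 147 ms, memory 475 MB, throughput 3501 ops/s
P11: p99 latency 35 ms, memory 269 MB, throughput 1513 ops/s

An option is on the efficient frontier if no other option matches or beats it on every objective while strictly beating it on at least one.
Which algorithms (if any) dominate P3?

P7

P7: p99 latency 38≤358, memory 342≤398, throughput 3664≥3533 — dominates P3.
Others (P1, P2, P4, P5, P6, P8, P9, P10, P11) are each worse than P3 on at least one objective.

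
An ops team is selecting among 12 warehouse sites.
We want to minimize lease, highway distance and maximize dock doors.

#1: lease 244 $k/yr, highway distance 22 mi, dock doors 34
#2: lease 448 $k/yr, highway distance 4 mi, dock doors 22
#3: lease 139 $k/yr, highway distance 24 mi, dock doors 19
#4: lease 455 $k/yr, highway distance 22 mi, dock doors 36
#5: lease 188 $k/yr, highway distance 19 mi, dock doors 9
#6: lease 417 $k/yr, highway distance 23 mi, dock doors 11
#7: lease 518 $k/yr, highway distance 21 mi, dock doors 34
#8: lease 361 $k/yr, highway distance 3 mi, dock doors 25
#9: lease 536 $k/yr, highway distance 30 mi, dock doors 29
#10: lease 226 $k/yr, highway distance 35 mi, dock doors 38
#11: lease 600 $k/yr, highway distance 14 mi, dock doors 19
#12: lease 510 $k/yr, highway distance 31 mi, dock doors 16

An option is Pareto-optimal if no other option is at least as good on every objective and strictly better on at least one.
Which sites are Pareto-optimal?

#1: not dominated.
#2: dominated by #8 (lease 361≤448, highway distance 3≤4, dock doors 25≥22).
#3: not dominated (best lease).
#4: not dominated.
#5: not dominated.
#6: dominated by #1 (lease 244≤417, highway distance 22≤23, dock doors 34≥11).
#7: not dominated.
#8: not dominated (best highway distance).
#9: dominated by #1 (lease 244≤536, highway distance 22≤30, dock doors 34≥29).
#10: not dominated (best dock doors).
#11: dominated by #2 (lease 448≤600, highway distance 4≤14, dock doors 22≥19).
#12: dominated by #1 (lease 244≤510, highway distance 22≤31, dock doors 34≥16).

#1, #3, #4, #5, #7, #8, #10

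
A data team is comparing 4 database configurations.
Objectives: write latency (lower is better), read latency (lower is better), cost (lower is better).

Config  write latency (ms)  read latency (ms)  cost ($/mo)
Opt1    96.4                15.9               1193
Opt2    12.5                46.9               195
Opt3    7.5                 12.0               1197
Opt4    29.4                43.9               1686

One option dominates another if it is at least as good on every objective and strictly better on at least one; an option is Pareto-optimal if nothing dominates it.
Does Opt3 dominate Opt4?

Opt3 vs Opt4: write latency 7.5≤29.4, read latency 12.0≤43.9, cost 1197≤1686 — Opt3 is at least as good on every objective with at least one strict improvement.

Yes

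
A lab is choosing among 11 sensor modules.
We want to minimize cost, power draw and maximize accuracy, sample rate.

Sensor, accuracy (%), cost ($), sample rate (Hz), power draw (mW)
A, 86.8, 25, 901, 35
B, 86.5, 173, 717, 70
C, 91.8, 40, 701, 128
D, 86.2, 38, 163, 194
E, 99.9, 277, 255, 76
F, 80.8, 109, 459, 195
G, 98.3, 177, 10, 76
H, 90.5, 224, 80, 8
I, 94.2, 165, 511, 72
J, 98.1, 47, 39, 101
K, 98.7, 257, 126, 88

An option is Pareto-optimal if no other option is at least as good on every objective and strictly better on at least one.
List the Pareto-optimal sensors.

A, C, E, G, H, I, J, K

A: not dominated (best cost).
B: dominated by A (accuracy 86.8≥86.5, cost 25≤173, sample rate 901≥717, power draw 35≤70).
C: not dominated.
D: dominated by A (accuracy 86.8≥86.2, cost 25≤38, sample rate 901≥163, power draw 35≤194).
E: not dominated (best accuracy).
F: dominated by A (accuracy 86.8≥80.8, cost 25≤109, sample rate 901≥459, power draw 35≤195).
G: not dominated.
H: not dominated (best power draw).
I: not dominated.
J: not dominated.
K: not dominated.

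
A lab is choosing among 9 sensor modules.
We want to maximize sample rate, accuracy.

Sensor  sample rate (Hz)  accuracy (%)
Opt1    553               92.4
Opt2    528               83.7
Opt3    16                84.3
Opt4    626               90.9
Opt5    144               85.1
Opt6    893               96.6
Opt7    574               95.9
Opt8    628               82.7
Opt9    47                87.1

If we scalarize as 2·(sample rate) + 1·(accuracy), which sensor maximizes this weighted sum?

Opt1: 2·553 + 1·92.4 = 1198.4
Opt2: 2·528 + 1·83.7 = 1139.7
Opt3: 2·16 + 1·84.3 = 116.3
Opt4: 2·626 + 1·90.9 = 1342.9
Opt5: 2·144 + 1·85.1 = 373.1
Opt6: 2·893 + 1·96.6 = 1882.6
Opt7: 2·574 + 1·95.9 = 1243.9
Opt8: 2·628 + 1·82.7 = 1338.7
Opt9: 2·47 + 1·87.1 = 181.1
Highest: Opt6 at 1882.6.

Opt6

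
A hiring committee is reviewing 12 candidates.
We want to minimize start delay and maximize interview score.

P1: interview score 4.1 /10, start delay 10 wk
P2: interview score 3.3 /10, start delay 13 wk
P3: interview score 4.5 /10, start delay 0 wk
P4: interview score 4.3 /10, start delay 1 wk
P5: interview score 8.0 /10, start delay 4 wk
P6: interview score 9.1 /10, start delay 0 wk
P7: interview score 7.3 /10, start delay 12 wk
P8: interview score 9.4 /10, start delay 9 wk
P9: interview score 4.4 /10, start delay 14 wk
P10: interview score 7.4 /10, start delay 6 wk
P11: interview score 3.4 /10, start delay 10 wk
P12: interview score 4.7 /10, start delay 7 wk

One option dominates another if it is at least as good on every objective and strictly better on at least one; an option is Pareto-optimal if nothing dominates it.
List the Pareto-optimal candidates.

P1: dominated by P3 (interview score 4.5≥4.1, start delay 0≤10).
P2: dominated by P1 (interview score 4.1≥3.3, start delay 10≤13).
P3: dominated by P6 (interview score 9.1≥4.5, start delay 0≤0).
P4: dominated by P3 (interview score 4.5≥4.3, start delay 0≤1).
P5: dominated by P6 (interview score 9.1≥8.0, start delay 0≤4).
P6: not dominated.
P7: dominated by P5 (interview score 8.0≥7.3, start delay 4≤12).
P8: not dominated (best interview score).
P9: dominated by P3 (interview score 4.5≥4.4, start delay 0≤14).
P10: dominated by P5 (interview score 8.0≥7.4, start delay 4≤6).
P11: dominated by P1 (interview score 4.1≥3.4, start delay 10≤10).
P12: dominated by P5 (interview score 8.0≥4.7, start delay 4≤7).

P6, P8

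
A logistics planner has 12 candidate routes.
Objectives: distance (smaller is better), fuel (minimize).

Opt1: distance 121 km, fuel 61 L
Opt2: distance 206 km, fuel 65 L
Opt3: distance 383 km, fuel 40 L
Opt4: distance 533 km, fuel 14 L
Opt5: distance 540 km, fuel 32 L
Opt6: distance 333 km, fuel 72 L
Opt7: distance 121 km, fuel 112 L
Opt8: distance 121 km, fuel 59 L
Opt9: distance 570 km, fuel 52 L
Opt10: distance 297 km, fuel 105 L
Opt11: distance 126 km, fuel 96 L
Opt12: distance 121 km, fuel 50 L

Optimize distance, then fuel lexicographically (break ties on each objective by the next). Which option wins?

First minimize distance: best is 121, kept {Opt1, Opt7, Opt8, Opt12}.
Then minimize fuel: best is 50, kept {Opt12}.

Opt12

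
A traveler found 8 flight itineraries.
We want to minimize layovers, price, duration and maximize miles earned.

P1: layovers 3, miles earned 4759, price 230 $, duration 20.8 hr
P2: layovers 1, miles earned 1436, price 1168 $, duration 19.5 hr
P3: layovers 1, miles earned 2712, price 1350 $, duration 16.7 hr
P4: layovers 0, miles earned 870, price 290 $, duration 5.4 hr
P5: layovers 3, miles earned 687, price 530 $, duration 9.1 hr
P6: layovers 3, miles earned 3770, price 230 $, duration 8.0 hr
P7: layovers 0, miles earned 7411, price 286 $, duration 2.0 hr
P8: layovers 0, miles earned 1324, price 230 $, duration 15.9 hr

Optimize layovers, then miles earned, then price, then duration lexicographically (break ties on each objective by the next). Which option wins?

P7

First minimize layovers: best is 0, kept {P4, P7, P8}.
Then maximize miles earned: best is 7411, kept {P7}.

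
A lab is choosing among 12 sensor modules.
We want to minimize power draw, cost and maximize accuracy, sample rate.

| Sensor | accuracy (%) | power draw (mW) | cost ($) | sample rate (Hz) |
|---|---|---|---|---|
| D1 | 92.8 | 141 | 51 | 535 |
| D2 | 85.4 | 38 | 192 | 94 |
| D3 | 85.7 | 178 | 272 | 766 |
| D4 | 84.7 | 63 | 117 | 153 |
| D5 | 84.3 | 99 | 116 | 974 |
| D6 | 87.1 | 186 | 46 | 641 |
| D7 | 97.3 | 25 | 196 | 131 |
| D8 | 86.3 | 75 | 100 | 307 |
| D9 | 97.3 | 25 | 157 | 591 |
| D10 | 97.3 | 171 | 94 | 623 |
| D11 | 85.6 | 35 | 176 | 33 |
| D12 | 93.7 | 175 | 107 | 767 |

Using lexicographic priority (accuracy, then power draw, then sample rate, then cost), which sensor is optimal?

First maximize accuracy: best is 97.3, kept {D7, D9, D10}.
Then minimize power draw: best is 25, kept {D7, D9}.
Then maximize sample rate: best is 591, kept {D9}.

D9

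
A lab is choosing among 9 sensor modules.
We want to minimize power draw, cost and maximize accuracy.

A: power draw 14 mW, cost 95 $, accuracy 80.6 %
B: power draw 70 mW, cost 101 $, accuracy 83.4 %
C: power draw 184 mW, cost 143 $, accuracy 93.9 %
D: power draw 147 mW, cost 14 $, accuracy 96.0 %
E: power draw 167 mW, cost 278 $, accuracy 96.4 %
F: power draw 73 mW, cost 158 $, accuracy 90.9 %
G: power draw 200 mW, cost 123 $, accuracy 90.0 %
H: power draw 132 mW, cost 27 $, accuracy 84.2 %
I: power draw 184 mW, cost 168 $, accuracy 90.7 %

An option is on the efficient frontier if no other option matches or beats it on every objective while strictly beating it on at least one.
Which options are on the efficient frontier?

A: not dominated (best power draw).
B: not dominated.
C: dominated by D (power draw 147≤184, cost 14≤143, accuracy 96.0≥93.9).
D: not dominated (best cost).
E: not dominated (best accuracy).
F: not dominated.
G: dominated by D (power draw 147≤200, cost 14≤123, accuracy 96.0≥90.0).
H: not dominated.
I: dominated by C (power draw 184≤184, cost 143≤168, accuracy 93.9≥90.7).

A, B, D, E, F, H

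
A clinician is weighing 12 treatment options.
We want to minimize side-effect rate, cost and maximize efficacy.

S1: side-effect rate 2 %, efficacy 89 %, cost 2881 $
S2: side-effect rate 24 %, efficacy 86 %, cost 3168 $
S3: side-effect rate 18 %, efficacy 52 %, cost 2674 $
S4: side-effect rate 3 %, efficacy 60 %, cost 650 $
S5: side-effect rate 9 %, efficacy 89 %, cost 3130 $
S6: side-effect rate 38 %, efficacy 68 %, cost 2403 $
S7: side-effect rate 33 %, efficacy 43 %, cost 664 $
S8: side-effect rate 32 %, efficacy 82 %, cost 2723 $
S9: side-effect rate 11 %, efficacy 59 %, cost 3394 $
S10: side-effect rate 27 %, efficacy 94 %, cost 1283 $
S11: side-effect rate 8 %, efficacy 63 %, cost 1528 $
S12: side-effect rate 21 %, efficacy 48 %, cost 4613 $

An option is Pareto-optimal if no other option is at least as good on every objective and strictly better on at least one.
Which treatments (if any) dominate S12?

S1, S3, S4, S5, S9, S11

S1: side-effect rate 2≤21, efficacy 89≥48, cost 2881≤4613 — dominates S12.
S3: side-effect rate 18≤21, efficacy 52≥48, cost 2674≤4613 — dominates S12.
S4: side-effect rate 3≤21, efficacy 60≥48, cost 650≤4613 — dominates S12.
S5: side-effect rate 9≤21, efficacy 89≥48, cost 3130≤4613 — dominates S12.
S9: side-effect rate 11≤21, efficacy 59≥48, cost 3394≤4613 — dominates S12.
S11: side-effect rate 8≤21, efficacy 63≥48, cost 1528≤4613 — dominates S12.
Others (S2, S6, S7, S8, S10) are each worse than S12 on at least one objective.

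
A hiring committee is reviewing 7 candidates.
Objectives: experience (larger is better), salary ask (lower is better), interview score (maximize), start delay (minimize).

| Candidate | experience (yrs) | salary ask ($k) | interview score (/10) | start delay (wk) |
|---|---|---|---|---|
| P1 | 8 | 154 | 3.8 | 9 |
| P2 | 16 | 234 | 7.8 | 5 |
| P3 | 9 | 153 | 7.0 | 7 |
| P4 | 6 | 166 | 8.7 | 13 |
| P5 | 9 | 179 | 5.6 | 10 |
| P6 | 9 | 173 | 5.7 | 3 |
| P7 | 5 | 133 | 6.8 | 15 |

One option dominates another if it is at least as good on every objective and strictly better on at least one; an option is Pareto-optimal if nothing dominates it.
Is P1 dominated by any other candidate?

P3 vs P1: experience 9≥8, salary ask 153≤154, interview score 7.0≥3.8, start delay 7≤9 — P3 is at least as good on every objective and strictly better on at least one, so P3 dominates P1.

Yes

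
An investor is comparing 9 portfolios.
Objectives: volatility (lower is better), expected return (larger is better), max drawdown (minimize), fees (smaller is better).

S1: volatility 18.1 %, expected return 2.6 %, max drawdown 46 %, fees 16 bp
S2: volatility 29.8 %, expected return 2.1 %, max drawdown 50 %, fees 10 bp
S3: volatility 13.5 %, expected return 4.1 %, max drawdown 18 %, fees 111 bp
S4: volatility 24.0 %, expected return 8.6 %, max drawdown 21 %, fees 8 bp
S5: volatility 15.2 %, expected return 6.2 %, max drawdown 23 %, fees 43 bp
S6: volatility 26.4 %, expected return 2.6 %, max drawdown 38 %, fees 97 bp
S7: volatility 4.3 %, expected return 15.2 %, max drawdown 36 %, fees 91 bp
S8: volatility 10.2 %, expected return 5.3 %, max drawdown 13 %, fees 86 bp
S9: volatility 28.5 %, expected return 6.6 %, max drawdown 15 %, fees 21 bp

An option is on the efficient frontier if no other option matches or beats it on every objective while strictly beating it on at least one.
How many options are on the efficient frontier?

6

S1: not dominated.
S2: dominated by S4 (volatility 24.0≤29.8, expected return 8.6≥2.1, max drawdown 21≤50, fees 8≤10).
S3: dominated by S8 (volatility 10.2≤13.5, expected return 5.3≥4.1, max drawdown 13≤18, fees 86≤111).
S4: not dominated (best fees).
S5: not dominated.
S6: dominated by S4 (volatility 24.0≤26.4, expected return 8.6≥2.6, max drawdown 21≤38, fees 8≤97).
S7: not dominated (best volatility).
S8: not dominated (best max drawdown).
S9: not dominated.
Pareto-optimal: S1, S4, S5, S7, S8, S9 → 6.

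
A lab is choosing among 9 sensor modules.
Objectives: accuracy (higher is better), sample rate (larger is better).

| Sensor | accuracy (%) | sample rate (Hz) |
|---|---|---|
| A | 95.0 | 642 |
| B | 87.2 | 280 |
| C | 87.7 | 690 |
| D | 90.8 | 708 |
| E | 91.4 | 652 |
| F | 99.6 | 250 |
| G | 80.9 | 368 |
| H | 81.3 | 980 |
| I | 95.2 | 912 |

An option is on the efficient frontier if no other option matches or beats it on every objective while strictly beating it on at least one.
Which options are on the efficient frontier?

F, H, I

A: dominated by I (accuracy 95.2≥95.0, sample rate 912≥642).
B: dominated by A (accuracy 95.0≥87.2, sample rate 642≥280).
C: dominated by D (accuracy 90.8≥87.7, sample rate 708≥690).
D: dominated by I (accuracy 95.2≥90.8, sample rate 912≥708).
E: dominated by I (accuracy 95.2≥91.4, sample rate 912≥652).
F: not dominated (best accuracy).
G: dominated by A (accuracy 95.0≥80.9, sample rate 642≥368).
H: not dominated (best sample rate).
I: not dominated.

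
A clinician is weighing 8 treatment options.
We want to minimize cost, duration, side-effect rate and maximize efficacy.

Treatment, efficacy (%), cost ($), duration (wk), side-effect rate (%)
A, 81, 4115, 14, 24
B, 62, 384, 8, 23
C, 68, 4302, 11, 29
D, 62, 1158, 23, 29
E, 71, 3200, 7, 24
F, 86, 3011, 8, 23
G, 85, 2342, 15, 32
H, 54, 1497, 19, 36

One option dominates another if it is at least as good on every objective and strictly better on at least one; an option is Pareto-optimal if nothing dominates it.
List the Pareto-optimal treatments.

B, E, F, G

A: dominated by F (efficacy 86≥81, cost 3011≤4115, duration 8≤14, side-effect rate 23≤24).
B: not dominated (best cost).
C: dominated by E (efficacy 71≥68, cost 3200≤4302, duration 7≤11, side-effect rate 24≤29).
D: dominated by B (efficacy 62≥62, cost 384≤1158, duration 8≤23, side-effect rate 23≤29).
E: not dominated (best duration).
F: not dominated (best efficacy).
G: not dominated.
H: dominated by B (efficacy 62≥54, cost 384≤1497, duration 8≤19, side-effect rate 23≤36).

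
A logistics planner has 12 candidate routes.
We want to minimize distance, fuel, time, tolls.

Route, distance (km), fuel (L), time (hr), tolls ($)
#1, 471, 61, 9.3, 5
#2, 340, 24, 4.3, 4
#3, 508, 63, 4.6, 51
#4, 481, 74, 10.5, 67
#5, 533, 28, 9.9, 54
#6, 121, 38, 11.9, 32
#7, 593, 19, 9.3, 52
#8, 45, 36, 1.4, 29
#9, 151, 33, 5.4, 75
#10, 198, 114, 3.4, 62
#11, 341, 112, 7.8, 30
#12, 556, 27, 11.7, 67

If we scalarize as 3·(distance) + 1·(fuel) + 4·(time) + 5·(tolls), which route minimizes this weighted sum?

#1: 3·471 + 1·61 + 4·9.3 + 5·5 = 1536.2
#2: 3·340 + 1·24 + 4·4.3 + 5·4 = 1081.2
#3: 3·508 + 1·63 + 4·4.6 + 5·51 = 1860.4
#4: 3·481 + 1·74 + 4·10.5 + 5·67 = 1894.0
#5: 3·533 + 1·28 + 4·9.9 + 5·54 = 1936.6
#6: 3·121 + 1·38 + 4·11.9 + 5·32 = 608.6
#7: 3·593 + 1·19 + 4·9.3 + 5·52 = 2095.2
#8: 3·45 + 1·36 + 4·1.4 + 5·29 = 321.6
#9: 3·151 + 1·33 + 4·5.4 + 5·75 = 882.6
#10: 3·198 + 1·114 + 4·3.4 + 5·62 = 1031.6
#11: 3·341 + 1·112 + 4·7.8 + 5·30 = 1316.2
#12: 3·556 + 1·27 + 4·11.7 + 5·67 = 2076.8
Lowest: #8 at 321.6.

#8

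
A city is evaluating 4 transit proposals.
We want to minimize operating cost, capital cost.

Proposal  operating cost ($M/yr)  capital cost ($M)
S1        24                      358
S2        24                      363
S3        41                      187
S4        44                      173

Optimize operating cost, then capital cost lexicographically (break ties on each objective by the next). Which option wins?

First minimize operating cost: best is 24, kept {S1, S2}.
Then minimize capital cost: best is 358, kept {S1}.

S1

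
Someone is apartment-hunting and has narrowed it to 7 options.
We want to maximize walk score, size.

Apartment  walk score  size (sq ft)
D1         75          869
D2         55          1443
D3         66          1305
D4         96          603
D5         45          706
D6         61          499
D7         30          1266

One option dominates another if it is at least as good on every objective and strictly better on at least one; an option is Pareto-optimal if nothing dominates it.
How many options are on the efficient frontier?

D1: not dominated.
D2: not dominated (best size).
D3: not dominated.
D4: not dominated (best walk score).
D5: dominated by D1 (walk score 75≥45, size 869≥706).
D6: dominated by D1 (walk score 75≥61, size 869≥499).
D7: dominated by D2 (walk score 55≥30, size 1443≥1266).
Pareto-optimal: D1, D2, D3, D4 → 4.

4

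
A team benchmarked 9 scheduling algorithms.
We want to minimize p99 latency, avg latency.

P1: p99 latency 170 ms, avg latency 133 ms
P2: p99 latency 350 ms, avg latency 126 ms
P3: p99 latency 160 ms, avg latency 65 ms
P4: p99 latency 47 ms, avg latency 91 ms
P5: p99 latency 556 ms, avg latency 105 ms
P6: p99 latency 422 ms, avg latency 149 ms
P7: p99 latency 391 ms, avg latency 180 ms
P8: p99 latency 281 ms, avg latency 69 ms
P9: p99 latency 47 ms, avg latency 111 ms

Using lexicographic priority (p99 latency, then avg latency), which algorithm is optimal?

P4

First minimize p99 latency: best is 47, kept {P4, P9}.
Then minimize avg latency: best is 91, kept {P4}.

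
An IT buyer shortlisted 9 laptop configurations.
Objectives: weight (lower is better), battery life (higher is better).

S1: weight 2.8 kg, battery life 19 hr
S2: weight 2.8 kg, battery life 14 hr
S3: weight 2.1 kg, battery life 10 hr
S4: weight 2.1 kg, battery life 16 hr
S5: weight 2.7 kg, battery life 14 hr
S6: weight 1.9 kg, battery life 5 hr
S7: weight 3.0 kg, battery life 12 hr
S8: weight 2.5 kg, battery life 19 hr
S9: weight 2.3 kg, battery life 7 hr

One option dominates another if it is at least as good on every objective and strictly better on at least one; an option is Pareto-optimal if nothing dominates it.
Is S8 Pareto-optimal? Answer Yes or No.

Yes

S1: worse on weight (2.8 vs 2.5).
S2: worse on weight (2.8 vs 2.5).
S3: worse on battery life (10 vs 19).
S4: worse on battery life (16 vs 19).
S5: worse on weight (2.7 vs 2.5).
S6: worse on battery life (5 vs 19).
S7: worse on weight (3.0 vs 2.5).
S9: worse on battery life (7 vs 19).
No option is at least as good as S8 on every objective and strictly better on one.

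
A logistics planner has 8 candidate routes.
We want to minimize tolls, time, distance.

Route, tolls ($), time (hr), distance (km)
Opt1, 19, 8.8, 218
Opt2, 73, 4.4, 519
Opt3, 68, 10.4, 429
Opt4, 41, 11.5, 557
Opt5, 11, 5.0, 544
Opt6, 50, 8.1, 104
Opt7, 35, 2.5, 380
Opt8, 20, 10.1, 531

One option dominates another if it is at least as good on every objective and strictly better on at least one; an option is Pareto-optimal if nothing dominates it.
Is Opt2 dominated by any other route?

Yes

Opt7 vs Opt2: tolls 35≤73, time 2.5≤4.4, distance 380≤519 — Opt7 is at least as good on every objective and strictly better on at least one, so Opt7 dominates Opt2.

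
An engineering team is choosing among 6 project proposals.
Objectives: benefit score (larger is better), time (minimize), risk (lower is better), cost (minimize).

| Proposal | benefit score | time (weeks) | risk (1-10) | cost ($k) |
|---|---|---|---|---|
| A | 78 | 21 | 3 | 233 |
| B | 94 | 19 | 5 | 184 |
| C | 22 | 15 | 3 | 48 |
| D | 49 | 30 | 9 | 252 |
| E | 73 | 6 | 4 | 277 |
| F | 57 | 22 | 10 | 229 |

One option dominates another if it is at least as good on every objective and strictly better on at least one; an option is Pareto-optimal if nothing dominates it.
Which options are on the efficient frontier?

A, B, C, E

A: not dominated.
B: not dominated (best benefit score).
C: not dominated (best cost).
D: dominated by A (benefit score 78≥49, time 21≤30, risk 3≤9, cost 233≤252).
E: not dominated (best time).
F: dominated by B (benefit score 94≥57, time 19≤22, risk 5≤10, cost 184≤229).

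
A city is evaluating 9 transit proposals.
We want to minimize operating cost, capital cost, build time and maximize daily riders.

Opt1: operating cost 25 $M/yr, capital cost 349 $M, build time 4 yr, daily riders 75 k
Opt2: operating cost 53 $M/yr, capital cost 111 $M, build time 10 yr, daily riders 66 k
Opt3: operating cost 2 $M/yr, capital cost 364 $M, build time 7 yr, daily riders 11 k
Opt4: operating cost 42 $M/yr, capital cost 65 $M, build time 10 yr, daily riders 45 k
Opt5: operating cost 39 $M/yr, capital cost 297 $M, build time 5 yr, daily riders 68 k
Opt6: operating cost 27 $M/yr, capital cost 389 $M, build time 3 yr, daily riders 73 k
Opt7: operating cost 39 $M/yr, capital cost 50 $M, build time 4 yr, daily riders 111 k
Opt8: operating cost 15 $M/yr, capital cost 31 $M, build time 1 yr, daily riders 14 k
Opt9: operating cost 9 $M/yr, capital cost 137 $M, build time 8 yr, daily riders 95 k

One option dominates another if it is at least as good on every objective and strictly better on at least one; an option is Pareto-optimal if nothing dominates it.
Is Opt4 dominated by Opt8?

No

Opt8 vs Opt4: Opt8 is worse on daily riders (14 vs 45), so it does not dominate Opt4.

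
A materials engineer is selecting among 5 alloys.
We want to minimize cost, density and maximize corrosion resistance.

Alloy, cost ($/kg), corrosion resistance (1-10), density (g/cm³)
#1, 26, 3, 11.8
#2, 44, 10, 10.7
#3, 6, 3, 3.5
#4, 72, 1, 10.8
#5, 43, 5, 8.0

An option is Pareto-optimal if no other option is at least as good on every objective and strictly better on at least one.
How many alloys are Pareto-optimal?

3

#1: dominated by #3 (cost 6≤26, corrosion resistance 3≥3, density 3.5≤11.8).
#2: not dominated (best corrosion resistance).
#3: not dominated (best cost).
#4: dominated by #2 (cost 44≤72, corrosion resistance 10≥1, density 10.7≤10.8).
#5: not dominated.
Pareto-optimal: #2, #3, #5 → 3.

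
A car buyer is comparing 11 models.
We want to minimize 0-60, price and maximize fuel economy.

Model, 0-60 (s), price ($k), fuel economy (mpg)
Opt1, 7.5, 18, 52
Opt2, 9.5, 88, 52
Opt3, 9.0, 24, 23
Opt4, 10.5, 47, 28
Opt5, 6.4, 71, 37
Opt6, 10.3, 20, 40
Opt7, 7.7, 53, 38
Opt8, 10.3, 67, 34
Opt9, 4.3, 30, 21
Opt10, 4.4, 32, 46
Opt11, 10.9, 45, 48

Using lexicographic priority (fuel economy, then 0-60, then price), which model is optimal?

First maximize fuel economy: best is 52, kept {Opt1, Opt2}.
Then minimize 0-60: best is 7.5, kept {Opt1}.

Opt1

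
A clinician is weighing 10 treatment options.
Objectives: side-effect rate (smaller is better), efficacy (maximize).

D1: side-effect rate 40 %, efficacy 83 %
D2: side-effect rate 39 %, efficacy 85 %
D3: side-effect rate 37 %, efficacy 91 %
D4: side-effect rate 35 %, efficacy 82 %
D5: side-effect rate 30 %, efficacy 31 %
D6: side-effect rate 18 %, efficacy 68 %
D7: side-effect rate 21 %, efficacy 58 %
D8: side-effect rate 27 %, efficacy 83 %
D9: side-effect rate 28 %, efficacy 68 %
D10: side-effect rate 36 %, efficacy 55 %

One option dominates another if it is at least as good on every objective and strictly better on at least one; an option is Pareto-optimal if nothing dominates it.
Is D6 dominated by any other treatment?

D1: worse on side-effect rate (40 vs 18).
D2: worse on side-effect rate (39 vs 18).
D3: worse on side-effect rate (37 vs 18).
D4: worse on side-effect rate (35 vs 18).
D5: worse on side-effect rate (30 vs 18).
D7: worse on side-effect rate (21 vs 18).
D8: worse on side-effect rate (27 vs 18).
D9: worse on side-effect rate (28 vs 18).
D10: worse on side-effect rate (36 vs 18).
No option is at least as good as D6 on every objective and strictly better on one.

No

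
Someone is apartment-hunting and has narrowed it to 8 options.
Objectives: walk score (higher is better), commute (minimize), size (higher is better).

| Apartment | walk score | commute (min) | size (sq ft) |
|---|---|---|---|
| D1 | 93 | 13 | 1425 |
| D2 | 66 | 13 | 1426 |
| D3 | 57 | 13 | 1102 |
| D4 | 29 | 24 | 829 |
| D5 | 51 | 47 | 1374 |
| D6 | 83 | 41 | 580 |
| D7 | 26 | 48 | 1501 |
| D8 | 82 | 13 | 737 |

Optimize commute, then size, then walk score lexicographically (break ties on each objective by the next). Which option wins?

First minimize commute: best is 13, kept {D1, D2, D3, D8}.
Then maximize size: best is 1426, kept {D2}.

D2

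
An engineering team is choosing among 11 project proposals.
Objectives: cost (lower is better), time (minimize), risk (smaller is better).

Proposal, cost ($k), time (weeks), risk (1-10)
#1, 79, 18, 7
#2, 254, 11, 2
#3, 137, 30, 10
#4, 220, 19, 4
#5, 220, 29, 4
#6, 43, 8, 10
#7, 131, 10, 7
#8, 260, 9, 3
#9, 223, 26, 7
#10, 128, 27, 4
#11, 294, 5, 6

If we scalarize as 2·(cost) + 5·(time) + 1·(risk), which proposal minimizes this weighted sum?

#6

#1: 2·79 + 5·18 + 1·7 = 255
#2: 2·254 + 5·11 + 1·2 = 565
#3: 2·137 + 5·30 + 1·10 = 434
#4: 2·220 + 5·19 + 1·4 = 539
#5: 2·220 + 5·29 + 1·4 = 589
#6: 2·43 + 5·8 + 1·10 = 136
#7: 2·131 + 5·10 + 1·7 = 319
#8: 2·260 + 5·9 + 1·3 = 568
#9: 2·223 + 5·26 + 1·7 = 583
#10: 2·128 + 5·27 + 1·4 = 395
#11: 2·294 + 5·5 + 1·6 = 619
Lowest: #6 at 136.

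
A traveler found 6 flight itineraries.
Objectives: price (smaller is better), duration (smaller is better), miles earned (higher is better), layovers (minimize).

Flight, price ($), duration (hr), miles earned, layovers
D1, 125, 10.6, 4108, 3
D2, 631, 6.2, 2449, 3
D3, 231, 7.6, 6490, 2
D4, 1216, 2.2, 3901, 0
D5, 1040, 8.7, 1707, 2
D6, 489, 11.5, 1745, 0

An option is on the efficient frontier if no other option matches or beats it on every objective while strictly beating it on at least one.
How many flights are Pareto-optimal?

5

D1: not dominated (best price).
D2: not dominated.
D3: not dominated (best miles earned).
D4: not dominated (best duration).
D5: dominated by D3 (price 231≤1040, duration 7.6≤8.7, miles earned 6490≥1707, layovers 2≤2).
D6: not dominated.
Pareto-optimal: D1, D2, D3, D4, D6 → 5.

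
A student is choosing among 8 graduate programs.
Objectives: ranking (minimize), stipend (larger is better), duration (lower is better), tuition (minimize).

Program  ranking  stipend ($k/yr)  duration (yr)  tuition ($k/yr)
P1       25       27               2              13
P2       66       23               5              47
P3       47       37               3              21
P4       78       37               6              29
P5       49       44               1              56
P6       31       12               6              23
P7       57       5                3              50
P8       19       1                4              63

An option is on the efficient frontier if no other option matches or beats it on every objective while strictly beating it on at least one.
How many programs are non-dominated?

4

P1: not dominated (best tuition).
P2: dominated by P1 (ranking 25≤66, stipend 27≥23, duration 2≤5, tuition 13≤47).
P3: not dominated.
P4: dominated by P3 (ranking 47≤78, stipend 37≥37, duration 3≤6, tuition 21≤29).
P5: not dominated (best stipend).
P6: dominated by P1 (ranking 25≤31, stipend 27≥12, duration 2≤6, tuition 13≤23).
P7: dominated by P1 (ranking 25≤57, stipend 27≥5, duration 2≤3, tuition 13≤50).
P8: not dominated (best ranking).
Pareto-optimal: P1, P3, P5, P8 → 4.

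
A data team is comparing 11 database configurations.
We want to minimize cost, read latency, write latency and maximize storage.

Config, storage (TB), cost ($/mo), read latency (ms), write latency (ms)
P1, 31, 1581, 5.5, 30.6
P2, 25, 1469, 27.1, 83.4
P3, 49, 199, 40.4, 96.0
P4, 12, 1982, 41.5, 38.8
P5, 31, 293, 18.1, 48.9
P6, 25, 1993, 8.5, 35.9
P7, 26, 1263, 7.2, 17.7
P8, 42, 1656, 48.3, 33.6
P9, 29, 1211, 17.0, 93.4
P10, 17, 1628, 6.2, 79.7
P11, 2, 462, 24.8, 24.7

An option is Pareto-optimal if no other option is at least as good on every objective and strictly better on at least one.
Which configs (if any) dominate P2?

P5, P7

P5: storage 31≥25, cost 293≤1469, read latency 18.1≤27.1, write latency 48.9≤83.4 — dominates P2.
P7: storage 26≥25, cost 1263≤1469, read latency 7.2≤27.1, write latency 17.7≤83.4 — dominates P2.
Others (P1, P3, P4, P6, P8, P9, P10, P11) are each worse than P2 on at least one objective.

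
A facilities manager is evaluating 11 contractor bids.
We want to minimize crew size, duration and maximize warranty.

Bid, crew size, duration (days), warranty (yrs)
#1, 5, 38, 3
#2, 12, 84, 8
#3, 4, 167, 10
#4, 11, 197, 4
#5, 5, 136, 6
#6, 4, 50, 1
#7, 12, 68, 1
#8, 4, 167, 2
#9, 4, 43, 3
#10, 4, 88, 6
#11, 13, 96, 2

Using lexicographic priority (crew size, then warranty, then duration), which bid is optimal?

#3

First minimize crew size: best is 4, kept {#3, #6, #8, #9, #10}.
Then maximize warranty: best is 10, kept {#3}.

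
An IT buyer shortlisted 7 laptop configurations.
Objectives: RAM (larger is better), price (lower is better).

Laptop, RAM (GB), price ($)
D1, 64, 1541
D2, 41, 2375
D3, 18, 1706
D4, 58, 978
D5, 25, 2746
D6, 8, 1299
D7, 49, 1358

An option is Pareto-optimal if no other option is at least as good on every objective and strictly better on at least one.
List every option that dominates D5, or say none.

D1, D2, D4, D7

D1: RAM 64≥25, price 1541≤2746 — dominates D5.
D2: RAM 41≥25, price 2375≤2746 — dominates D5.
D4: RAM 58≥25, price 978≤2746 — dominates D5.
D7: RAM 49≥25, price 1358≤2746 — dominates D5.
Others (D3, D6) are each worse than D5 on at least one objective.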